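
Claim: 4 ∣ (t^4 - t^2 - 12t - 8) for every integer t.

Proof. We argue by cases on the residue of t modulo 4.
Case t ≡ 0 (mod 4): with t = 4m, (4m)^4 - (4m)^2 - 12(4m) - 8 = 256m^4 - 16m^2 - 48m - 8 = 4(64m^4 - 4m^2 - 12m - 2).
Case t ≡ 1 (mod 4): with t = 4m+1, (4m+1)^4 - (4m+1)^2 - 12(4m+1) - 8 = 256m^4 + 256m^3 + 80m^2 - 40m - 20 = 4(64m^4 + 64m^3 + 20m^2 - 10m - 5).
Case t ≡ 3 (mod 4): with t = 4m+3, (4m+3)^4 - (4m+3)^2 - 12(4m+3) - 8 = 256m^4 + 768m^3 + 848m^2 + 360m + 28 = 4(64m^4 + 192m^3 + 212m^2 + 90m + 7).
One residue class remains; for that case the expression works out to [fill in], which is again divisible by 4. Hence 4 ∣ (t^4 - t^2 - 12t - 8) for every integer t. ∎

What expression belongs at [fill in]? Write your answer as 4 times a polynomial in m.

4(64m^4 + 128m^3 + 92m^2 + 16m - 5)

Only t ≡ 2 (mod 4) is unaccounted for. Put t = 4m+2:
(4m+2)^4 - (4m+2)^2 - 12(4m+2) - 8 expands to 256m^4 + 512m^3 + 368m^2 + 64m - 20,
and factoring out 4 leaves 4(64m^4 + 128m^3 + 92m^2 + 16m - 5).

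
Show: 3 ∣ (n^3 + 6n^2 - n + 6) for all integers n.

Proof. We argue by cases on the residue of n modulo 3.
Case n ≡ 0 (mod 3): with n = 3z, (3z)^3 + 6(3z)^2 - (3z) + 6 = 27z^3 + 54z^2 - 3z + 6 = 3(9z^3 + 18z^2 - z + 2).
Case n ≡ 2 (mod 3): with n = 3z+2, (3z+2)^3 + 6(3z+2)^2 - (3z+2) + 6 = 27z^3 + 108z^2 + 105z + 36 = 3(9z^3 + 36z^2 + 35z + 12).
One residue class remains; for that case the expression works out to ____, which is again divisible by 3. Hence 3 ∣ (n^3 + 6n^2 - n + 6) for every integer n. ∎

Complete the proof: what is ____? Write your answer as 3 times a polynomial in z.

Only n ≡ 1 (mod 3) is unaccounted for. Put n = 3z+1:
(3z+1)^3 + 6(3z+1)^2 - (3z+1) + 6 expands to 27z^3 + 81z^2 + 42z + 12,
and factoring out 3 leaves 3(9z^3 + 27z^2 + 14z + 4).

3(9z^3 + 27z^2 + 14z + 4)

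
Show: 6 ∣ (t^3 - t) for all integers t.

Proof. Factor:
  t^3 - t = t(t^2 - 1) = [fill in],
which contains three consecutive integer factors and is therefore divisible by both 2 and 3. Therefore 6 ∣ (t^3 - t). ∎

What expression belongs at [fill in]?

(t - 1)t(t + 1)

t(t^2 - 1) = t(t - 1)(t + 1) = (t - 1)t(t + 1).
These three factors are consecutive integers, so their product is divisible by 6.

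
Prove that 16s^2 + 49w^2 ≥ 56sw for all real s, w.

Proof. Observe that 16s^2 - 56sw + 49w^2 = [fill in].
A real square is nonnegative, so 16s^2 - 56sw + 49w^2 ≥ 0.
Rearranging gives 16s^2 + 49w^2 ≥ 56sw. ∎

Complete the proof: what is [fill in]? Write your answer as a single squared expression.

16s^2 - 56sw + 49w^2 is a perfect-square trinomial: the outer terms are (4s)^2 and (7w)^2, and the cross term is -2·4s·7w.
So 16s^2 - 56sw + 49w^2 = (4s - 7w)^2 ≥ 0.

(4s - 7w)^2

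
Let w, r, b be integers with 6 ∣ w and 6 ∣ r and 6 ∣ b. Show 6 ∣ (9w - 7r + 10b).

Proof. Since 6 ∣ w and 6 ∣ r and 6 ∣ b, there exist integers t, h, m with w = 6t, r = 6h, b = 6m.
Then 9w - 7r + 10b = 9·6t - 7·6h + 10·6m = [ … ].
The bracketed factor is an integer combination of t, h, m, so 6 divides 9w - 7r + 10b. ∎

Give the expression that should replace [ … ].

6(-7h + 10m + 9t)

Each term has a factor of 6: 9·6t - 7·6h + 10·6m = 6·(-7h + 10m + 9t).
Since -7h + 10m + 9t is an integer, 6 ∣ (9w - 7r + 10b).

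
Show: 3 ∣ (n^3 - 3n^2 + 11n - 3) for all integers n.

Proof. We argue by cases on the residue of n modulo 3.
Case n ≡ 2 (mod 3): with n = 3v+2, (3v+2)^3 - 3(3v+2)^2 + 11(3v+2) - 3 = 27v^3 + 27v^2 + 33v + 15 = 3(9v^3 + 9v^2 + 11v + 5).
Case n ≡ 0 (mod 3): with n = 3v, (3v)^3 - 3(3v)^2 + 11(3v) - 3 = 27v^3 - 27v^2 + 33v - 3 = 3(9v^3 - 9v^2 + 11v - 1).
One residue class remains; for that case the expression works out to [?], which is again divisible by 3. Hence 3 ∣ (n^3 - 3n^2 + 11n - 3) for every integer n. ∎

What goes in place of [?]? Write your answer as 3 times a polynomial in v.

3(9v^3 + 8v + 2)

Only n ≡ 1 (mod 3) is unaccounted for. Put n = 3v+1:
(3v+1)^3 - 3(3v+1)^2 + 11(3v+1) - 3 expands to 27v^3 + 24v + 6,
and factoring out 3 leaves 3(9v^3 + 8v + 2).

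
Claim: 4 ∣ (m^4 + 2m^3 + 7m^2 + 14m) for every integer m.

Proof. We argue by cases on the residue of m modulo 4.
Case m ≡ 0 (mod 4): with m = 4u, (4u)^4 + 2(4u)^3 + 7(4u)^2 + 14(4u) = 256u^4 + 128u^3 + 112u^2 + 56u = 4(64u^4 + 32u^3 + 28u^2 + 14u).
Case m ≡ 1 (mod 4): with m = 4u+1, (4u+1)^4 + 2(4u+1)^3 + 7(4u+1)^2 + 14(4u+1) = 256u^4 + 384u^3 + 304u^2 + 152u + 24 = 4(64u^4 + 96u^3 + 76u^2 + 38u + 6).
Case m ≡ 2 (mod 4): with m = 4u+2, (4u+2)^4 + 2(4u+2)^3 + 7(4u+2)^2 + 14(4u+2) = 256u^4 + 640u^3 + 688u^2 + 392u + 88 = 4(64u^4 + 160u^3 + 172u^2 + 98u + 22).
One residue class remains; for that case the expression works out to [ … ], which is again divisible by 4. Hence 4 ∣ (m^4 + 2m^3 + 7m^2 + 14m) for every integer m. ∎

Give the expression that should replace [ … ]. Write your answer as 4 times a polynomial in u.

Only m ≡ 3 (mod 4) is unaccounted for. Put m = 4u+3:
(4u+3)^4 + 2(4u+3)^3 + 7(4u+3)^2 + 14(4u+3) expands to 256u^4 + 896u^3 + 1264u^2 + 872u + 240,
and factoring out 4 leaves 4(64u^4 + 224u^3 + 316u^2 + 218u + 60).

4(64u^4 + 224u^3 + 316u^2 + 218u + 60)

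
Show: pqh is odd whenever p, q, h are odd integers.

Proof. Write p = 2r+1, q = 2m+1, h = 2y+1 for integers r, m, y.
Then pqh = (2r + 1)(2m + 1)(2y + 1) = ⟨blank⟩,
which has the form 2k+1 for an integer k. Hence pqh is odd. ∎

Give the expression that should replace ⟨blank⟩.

2(4mry + 2mr + 2my + m + 2ry + r + y) + 1

(2r + 1)(2m + 1)(2y + 1) = 8mry + 4mr + 4my + 2m + 4ry + 2r + 2y + 1
= 2(4mry + 2mr + 2my + m + 2ry + r + y) + 1.
Since 4mry + 2mr + 2my + m + 2ry + r + y is an integer, the product is of the form 2k+1 for an integer k.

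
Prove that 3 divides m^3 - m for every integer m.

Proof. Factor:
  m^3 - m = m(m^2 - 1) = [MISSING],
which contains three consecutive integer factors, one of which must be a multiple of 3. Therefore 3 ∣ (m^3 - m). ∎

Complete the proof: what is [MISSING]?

m(m^2 - 1) = m(m - 1)(m + 1) = (m - 1)m(m + 1).
These three factors are consecutive integers, so their product is divisible by 3.

(m - 1)m(m + 1)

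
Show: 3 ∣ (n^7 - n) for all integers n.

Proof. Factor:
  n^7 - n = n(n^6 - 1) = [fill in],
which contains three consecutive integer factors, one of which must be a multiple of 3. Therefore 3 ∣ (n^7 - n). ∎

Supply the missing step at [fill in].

n^6 - 1 = (n^2 - 1)(n^4 + n^2 + 1), and n^2 - 1 = (n-1)(n+1).
So n(n^6 - 1) = (n - 1)n(n + 1)(n^4 + n^2 + 1).

(n - 1)n(n + 1)(n^4 + n^2 + 1)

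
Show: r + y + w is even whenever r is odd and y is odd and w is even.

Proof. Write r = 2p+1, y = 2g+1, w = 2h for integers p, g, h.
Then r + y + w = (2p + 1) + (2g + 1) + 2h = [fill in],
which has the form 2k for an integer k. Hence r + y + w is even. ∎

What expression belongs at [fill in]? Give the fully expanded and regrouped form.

(2p + 1) + (2g + 1) + 2h = 2g + 2h + 2p + 2
= 2(g + h + p + 1).
Since g + h + p + 1 is an integer, the sum is of the form 2k for an integer k.

2(g + h + p + 1)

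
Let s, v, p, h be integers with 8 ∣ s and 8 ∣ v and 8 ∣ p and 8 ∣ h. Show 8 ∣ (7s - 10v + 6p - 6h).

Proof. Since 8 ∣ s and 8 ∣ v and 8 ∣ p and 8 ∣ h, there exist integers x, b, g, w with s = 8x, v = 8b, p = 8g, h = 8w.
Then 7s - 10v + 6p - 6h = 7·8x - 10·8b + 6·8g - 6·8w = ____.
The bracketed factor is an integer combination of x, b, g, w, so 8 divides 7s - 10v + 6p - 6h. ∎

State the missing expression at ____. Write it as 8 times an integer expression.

Each term has a factor of 8: 7·8x - 10·8b + 6·8g - 6·8w = 8·(-10b + 6g - 6w + 7x).
Since -10b + 6g - 6w + 7x is an integer, 8 ∣ (7s - 10v + 6p - 6h).

8(-10b + 6g - 6w + 7x)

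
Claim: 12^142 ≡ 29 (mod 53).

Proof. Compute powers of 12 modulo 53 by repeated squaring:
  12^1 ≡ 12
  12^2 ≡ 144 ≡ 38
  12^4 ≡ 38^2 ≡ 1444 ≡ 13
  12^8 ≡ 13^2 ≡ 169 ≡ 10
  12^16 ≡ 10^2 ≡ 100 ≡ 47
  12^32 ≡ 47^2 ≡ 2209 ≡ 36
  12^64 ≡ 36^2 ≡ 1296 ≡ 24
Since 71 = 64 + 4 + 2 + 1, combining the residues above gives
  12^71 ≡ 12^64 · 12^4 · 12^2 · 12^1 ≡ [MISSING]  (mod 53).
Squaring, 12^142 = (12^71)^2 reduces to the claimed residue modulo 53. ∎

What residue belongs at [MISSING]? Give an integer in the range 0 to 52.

20

12^64 · 12^4 · 12^2 · 12^1 ≡ 24 · 13 · 38 · 12 = 142272.
142272 mod 53 = 20, so 12^71 ≡ 20 (mod 53).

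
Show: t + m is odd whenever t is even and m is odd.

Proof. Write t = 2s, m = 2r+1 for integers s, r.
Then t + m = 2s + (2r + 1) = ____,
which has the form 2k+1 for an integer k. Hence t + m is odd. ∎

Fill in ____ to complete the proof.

2(r + s) + 1

Expanding: 2s + (2r + 1) = 2r + 2s + 1.
Every term except the constant is even, so this is 2(r + s) + 1,
and r + s ∈ ℤ gives the required form.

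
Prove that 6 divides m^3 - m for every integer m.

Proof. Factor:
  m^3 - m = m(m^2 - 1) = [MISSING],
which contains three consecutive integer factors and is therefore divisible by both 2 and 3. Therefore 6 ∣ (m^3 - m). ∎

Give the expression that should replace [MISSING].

m(m^2 - 1) = m(m - 1)(m + 1) = (m - 1)m(m + 1).
These three factors are consecutive integers, so their product is divisible by 6.

(m - 1)m(m + 1)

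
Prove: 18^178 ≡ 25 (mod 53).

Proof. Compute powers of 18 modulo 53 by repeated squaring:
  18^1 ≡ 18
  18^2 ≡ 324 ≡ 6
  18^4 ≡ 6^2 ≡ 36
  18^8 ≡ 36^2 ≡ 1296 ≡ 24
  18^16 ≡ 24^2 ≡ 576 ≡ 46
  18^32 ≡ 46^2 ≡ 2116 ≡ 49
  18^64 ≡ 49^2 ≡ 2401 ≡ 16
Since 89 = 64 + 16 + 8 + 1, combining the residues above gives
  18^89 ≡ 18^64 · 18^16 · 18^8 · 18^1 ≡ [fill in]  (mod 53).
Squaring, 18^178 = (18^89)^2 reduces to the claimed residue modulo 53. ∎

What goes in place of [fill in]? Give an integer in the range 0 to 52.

Multiply the listed residues: 16 · 46 · 24 · 18 = 736 → 17664 → 317952.
Reducing modulo 53: 317952 = 5999·53 + 5, so 18^89 ≡ 5.

5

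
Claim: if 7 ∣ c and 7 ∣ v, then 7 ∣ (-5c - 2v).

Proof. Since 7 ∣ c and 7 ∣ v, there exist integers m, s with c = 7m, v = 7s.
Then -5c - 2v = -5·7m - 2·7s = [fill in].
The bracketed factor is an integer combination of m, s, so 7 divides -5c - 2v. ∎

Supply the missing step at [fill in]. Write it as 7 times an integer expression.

Pull the common 7 out of every term: -5·7m - 2·7s = 7(-5m - 2s).
-5m - 2s is an integer, which exhibits the divisibility.

7(-5m - 2s)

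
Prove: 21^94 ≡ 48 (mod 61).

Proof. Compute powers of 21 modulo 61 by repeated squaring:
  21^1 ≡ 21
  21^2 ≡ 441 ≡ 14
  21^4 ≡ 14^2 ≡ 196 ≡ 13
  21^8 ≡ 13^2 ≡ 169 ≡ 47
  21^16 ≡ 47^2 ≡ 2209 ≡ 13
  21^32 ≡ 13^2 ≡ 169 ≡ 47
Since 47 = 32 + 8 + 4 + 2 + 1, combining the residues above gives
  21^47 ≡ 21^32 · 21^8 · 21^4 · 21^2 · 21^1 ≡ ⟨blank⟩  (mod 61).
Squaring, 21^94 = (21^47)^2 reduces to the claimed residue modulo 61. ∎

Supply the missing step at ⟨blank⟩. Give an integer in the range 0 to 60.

21^32 · 21^8 · 21^4 · 21^2 · 21^1 ≡ 47 · 47 · 13 · 14 · 21 = 8442798.
8442798 mod 61 = 32, so 21^47 ≡ 32 (mod 61).

32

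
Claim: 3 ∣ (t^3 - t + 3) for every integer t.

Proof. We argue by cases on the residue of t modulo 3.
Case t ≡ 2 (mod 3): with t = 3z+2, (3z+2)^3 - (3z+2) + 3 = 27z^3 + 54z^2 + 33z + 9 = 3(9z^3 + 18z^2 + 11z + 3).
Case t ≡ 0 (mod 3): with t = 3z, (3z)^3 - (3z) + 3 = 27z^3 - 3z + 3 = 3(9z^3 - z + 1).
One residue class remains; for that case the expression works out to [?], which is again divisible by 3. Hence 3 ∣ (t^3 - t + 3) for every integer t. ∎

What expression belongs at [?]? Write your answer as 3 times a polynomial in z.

3(9z^3 + 9z^2 + 2z + 1)

The residues treated are {2, 0}, so the missing case is t ≡ 1 (mod 3); write t = 3z+1.
Then (3z+1)^3 - (3z+1) + 3 = 27z^3 + 27z^2 + 6z + 3 = 3(9z^3 + 9z^2 + 2z + 1).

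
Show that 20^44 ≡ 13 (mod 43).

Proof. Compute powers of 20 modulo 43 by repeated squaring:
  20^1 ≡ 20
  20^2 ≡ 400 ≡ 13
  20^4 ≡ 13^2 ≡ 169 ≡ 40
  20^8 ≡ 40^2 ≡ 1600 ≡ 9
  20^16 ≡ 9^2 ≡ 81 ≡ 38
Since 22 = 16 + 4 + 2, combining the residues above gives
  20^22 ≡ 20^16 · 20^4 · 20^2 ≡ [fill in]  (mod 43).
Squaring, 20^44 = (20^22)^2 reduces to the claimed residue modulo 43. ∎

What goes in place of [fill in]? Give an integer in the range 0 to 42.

20^16 · 20^4 · 20^2 ≡ 38 · 40 · 13 = 19760.
19760 mod 43 = 23, so 20^22 ≡ 23 (mod 43).

23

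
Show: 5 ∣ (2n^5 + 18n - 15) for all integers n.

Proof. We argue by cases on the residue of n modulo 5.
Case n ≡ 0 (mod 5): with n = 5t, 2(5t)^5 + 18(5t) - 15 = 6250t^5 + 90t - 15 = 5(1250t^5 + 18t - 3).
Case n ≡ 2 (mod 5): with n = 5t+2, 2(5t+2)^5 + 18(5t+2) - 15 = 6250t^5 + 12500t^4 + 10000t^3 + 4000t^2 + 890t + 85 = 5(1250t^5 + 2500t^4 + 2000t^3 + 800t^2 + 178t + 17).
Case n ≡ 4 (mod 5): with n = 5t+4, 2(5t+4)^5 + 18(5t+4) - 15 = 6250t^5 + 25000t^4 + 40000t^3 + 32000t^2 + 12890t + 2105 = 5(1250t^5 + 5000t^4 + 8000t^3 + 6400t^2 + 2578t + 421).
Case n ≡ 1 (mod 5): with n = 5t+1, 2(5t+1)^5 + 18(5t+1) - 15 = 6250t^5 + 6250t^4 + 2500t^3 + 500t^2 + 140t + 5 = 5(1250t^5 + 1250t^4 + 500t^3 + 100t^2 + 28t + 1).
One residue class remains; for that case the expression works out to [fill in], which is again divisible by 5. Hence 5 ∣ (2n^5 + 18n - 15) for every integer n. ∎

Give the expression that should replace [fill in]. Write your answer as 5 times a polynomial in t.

The residues treated are {0, 2, 4, 1}, so the missing case is n ≡ 3 (mod 5); write n = 5t+3.
Then 2(5t+3)^5 + 18(5t+3) - 15 = 6250t^5 + 18750t^4 + 22500t^3 + 13500t^2 + 4140t + 525 = 5(1250t^5 + 3750t^4 + 4500t^3 + 2700t^2 + 828t + 105).

5(1250t^5 + 3750t^4 + 4500t^3 + 2700t^2 + 828t + 105)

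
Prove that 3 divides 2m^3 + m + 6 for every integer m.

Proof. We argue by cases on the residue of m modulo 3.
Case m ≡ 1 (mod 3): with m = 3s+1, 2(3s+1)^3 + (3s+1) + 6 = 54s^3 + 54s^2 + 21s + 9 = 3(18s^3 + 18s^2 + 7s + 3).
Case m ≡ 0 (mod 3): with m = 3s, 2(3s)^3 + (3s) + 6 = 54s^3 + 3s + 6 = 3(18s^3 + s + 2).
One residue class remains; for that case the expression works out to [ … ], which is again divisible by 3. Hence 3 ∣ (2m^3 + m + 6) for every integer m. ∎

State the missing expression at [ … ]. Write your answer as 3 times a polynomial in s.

3(18s^3 + 36s^2 + 25s + 8)

The residues treated are {1, 0}, so the missing case is m ≡ 2 (mod 3); write m = 3s+2.
Then 2(3s+2)^3 + (3s+2) + 6 = 54s^3 + 108s^2 + 75s + 24 = 3(18s^3 + 36s^2 + 25s + 8).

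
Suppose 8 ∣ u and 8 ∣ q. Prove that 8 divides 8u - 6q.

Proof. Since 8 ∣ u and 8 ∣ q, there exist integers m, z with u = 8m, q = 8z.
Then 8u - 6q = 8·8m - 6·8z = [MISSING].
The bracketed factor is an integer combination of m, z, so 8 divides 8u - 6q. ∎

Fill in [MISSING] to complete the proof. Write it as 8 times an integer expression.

8(8m - 6z)

Each term has a factor of 8: 8·8m - 6·8z = 8·(8m - 6z).
Since 8m - 6z is an integer, 8 ∣ (8u - 6q).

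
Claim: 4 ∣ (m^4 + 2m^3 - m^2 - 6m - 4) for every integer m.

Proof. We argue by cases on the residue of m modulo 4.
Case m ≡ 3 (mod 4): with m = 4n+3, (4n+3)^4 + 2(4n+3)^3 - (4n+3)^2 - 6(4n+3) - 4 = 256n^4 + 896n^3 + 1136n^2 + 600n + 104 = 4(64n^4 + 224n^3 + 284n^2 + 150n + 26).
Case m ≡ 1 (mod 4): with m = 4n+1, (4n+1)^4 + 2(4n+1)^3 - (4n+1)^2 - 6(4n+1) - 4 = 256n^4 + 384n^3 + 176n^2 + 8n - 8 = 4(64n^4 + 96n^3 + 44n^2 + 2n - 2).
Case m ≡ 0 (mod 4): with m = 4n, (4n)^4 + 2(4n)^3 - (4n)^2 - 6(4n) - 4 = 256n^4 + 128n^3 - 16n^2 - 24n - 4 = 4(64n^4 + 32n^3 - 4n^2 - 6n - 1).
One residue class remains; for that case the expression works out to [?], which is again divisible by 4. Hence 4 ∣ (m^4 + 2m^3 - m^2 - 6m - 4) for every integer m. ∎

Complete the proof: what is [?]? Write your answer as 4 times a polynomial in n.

Only m ≡ 2 (mod 4) is unaccounted for. Put m = 4n+2:
(4n+2)^4 + 2(4n+2)^3 - (4n+2)^2 - 6(4n+2) - 4 expands to 256n^4 + 640n^3 + 560n^2 + 184n + 12,
and factoring out 4 leaves 4(64n^4 + 160n^3 + 140n^2 + 46n + 3).

4(64n^4 + 160n^3 + 140n^2 + 46n + 3)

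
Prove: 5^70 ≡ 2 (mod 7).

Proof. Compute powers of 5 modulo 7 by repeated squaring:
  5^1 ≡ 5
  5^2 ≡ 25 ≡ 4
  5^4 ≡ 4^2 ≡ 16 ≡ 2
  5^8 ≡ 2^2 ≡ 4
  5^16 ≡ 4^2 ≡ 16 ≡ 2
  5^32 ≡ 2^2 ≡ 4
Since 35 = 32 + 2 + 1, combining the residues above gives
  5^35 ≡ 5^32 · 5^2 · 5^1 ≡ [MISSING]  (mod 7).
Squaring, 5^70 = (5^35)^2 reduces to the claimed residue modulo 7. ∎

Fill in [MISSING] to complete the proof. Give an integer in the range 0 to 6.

5^32 · 5^2 · 5^1 ≡ 4 · 4 · 5 = 80.
80 mod 7 = 3, so 5^35 ≡ 3 (mod 7).

3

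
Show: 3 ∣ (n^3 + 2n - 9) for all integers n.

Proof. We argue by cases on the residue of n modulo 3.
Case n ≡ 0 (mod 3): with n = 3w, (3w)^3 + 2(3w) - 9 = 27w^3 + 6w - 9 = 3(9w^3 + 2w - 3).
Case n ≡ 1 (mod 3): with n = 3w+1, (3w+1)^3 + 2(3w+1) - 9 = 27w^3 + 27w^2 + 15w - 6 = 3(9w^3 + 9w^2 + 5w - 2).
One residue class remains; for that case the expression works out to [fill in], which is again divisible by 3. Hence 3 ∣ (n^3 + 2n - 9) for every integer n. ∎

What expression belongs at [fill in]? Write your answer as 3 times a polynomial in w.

3(9w^3 + 18w^2 + 14w + 1)

Only n ≡ 2 (mod 3) is unaccounted for. Put n = 3w+2:
(3w+2)^3 + 2(3w+2) - 9 expands to 27w^3 + 54w^2 + 42w + 3,
and factoring out 3 leaves 3(9w^3 + 18w^2 + 14w + 1).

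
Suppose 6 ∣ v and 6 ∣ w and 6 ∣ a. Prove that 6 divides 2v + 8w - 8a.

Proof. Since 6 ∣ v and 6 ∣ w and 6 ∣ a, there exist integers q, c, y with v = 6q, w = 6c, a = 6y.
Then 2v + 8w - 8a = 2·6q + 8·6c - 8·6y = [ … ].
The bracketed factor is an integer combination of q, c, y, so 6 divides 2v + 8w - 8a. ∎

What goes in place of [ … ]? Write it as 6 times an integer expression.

6(8c + 2q - 8y)

Each term has a factor of 6: 2·6q + 8·6c - 8·6y = 6·(8c + 2q - 8y).
Since 8c + 2q - 8y is an integer, 6 ∣ (2v + 8w - 8a).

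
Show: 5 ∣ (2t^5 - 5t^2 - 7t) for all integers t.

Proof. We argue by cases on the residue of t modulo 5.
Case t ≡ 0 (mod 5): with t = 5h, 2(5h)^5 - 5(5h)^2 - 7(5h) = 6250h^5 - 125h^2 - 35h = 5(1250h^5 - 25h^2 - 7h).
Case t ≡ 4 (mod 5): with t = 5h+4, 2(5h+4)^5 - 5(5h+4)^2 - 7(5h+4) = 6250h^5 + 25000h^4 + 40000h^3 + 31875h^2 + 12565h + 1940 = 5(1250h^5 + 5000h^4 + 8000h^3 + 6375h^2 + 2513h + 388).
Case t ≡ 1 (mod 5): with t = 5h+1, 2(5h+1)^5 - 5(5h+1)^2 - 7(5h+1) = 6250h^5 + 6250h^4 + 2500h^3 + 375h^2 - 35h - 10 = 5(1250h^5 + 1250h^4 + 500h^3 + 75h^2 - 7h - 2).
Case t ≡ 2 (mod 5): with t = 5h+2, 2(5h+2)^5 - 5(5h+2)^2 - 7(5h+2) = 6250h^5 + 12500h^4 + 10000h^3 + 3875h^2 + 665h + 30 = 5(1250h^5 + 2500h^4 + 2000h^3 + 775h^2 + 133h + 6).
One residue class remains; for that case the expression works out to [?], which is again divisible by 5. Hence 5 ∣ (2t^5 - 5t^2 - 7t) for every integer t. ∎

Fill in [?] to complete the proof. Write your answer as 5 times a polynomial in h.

Only t ≡ 3 (mod 5) is unaccounted for. Put t = 5h+3:
2(5h+3)^5 - 5(5h+3)^2 - 7(5h+3) expands to 6250h^5 + 18750h^4 + 22500h^3 + 13375h^2 + 3865h + 420,
and factoring out 5 leaves 5(1250h^5 + 3750h^4 + 4500h^3 + 2675h^2 + 773h + 84).

5(1250h^5 + 3750h^4 + 4500h^3 + 2675h^2 + 773h + 84)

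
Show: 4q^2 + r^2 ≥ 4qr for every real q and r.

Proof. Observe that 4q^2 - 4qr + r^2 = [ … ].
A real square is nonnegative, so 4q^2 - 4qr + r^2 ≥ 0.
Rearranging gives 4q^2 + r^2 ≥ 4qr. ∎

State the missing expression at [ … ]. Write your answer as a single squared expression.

4q^2 - 4qr + r^2 is a perfect-square trinomial: the outer terms are (2q)^2 and (r)^2, and the cross term is -2·2q·r.
So 4q^2 - 4qr + r^2 = (2q - r)^2 ≥ 0.

(2q - r)^2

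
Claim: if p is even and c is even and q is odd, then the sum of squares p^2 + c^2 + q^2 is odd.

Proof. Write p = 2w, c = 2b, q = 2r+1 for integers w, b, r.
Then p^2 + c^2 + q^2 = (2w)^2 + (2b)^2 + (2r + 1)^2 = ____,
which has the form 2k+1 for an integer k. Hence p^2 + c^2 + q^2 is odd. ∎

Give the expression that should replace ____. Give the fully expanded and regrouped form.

2(2b^2 + 2r^2 + 2r + 2w^2) + 1

(2w)^2 + (2b)^2 + (2r + 1)^2 = 4b^2 + 4r^2 + 4r + 4w^2 + 1
= 2(2b^2 + 2r^2 + 2r + 2w^2) + 1.
Since 2b^2 + 2r^2 + 2r + 2w^2 is an integer, the sum of squares is of the form 2k+1 for an integer k.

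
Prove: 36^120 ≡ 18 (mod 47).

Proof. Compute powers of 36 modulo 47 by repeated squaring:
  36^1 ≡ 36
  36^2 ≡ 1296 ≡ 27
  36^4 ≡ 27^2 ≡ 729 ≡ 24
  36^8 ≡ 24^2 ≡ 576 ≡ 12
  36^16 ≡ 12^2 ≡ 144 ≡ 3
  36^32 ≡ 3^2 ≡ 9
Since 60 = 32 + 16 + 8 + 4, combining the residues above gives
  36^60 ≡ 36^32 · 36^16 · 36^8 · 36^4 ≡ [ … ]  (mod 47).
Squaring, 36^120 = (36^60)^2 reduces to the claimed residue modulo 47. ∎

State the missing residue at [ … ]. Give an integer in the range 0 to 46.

21

36^32 · 36^16 · 36^8 · 36^4 ≡ 9 · 3 · 12 · 24 = 7776.
7776 mod 47 = 21, so 36^60 ≡ 21 (mod 47).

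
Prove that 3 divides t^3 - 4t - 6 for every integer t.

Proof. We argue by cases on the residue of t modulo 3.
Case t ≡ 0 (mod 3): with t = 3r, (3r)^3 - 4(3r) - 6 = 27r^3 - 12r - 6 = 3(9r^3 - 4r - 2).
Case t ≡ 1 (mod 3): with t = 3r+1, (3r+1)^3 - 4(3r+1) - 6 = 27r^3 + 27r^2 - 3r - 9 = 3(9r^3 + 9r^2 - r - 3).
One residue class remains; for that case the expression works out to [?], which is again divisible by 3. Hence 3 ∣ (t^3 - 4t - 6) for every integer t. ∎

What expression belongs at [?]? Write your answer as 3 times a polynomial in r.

The residues treated are {0, 1}, so the missing case is t ≡ 2 (mod 3); write t = 3r+2.
Then (3r+2)^3 - 4(3r+2) - 6 = 27r^3 + 54r^2 + 24r - 6 = 3(9r^3 + 18r^2 + 8r - 2).

3(9r^3 + 18r^2 + 8r - 2)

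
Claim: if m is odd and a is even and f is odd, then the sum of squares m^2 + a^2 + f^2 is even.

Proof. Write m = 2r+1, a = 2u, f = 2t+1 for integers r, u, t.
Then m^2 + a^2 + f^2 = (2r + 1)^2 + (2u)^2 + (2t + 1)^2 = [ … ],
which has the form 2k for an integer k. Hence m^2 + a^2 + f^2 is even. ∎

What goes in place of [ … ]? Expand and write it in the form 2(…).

Expanding: (2r + 1)^2 + (2u)^2 + (2t + 1)^2 = 4r^2 + 4r + 4t^2 + 4t + 4u^2 + 2.
Every term is even; pulling out the factor of 2 gives 2(2r^2 + 2r + 2t^2 + 2t + 2u^2 + 1).

2(2r^2 + 2r + 2t^2 + 2t + 2u^2 + 1)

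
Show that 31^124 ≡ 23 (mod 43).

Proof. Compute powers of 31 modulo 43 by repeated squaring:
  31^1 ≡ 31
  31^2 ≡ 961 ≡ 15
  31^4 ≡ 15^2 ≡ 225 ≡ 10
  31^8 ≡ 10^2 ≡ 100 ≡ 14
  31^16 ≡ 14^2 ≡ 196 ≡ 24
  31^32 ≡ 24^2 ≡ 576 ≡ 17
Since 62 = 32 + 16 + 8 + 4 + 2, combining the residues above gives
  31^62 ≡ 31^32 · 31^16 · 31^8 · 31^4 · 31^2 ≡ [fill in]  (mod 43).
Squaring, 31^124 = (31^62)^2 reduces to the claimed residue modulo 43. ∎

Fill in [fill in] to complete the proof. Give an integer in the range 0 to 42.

25

31^32 · 31^16 · 31^8 · 31^4 · 31^2 ≡ 17 · 24 · 14 · 10 · 15 = 856800.
856800 mod 43 = 25, so 31^62 ≡ 25 (mod 43).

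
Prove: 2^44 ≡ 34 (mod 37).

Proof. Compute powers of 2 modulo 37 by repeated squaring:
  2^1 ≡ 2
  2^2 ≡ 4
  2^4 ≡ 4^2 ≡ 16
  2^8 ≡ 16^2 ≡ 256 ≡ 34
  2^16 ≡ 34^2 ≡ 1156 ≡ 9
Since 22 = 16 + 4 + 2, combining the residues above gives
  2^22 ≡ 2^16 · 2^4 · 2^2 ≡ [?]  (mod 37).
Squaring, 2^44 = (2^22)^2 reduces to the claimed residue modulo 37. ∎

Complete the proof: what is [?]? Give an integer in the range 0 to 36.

Multiply the listed residues: 9 · 16 · 4 = 144 → 576.
Reducing modulo 37: 576 = 15·37 + 21, so 2^22 ≡ 21.

21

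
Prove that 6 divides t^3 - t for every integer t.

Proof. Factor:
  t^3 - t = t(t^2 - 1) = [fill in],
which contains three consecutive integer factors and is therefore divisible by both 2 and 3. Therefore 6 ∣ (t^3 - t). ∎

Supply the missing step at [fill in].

(t - 1)t(t + 1)

t(t^2 - 1) = t(t - 1)(t + 1) = (t - 1)t(t + 1).
These three factors are consecutive integers, so their product is divisible by 6.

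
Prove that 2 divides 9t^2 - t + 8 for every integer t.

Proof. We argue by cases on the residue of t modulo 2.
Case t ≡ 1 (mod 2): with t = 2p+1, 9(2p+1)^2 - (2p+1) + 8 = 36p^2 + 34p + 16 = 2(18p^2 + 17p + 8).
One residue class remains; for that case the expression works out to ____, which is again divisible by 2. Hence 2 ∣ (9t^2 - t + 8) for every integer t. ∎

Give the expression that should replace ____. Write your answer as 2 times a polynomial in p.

Only t ≡ 0 (mod 2) is unaccounted for. Put t = 2p:
9(2p)^2 - (2p) + 8 expands to 36p^2 - 2p + 8,
and factoring out 2 leaves 2(18p^2 - p + 4).

2(18p^2 - p + 4)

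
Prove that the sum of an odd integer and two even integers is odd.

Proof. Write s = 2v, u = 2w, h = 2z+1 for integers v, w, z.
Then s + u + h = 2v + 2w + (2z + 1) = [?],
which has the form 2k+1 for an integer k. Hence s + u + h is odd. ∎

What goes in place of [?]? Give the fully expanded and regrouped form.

2(v + w + z) + 1

Expanding: 2v + 2w + (2z + 1) = 2v + 2w + 2z + 1.
Every term except the constant is even, so this is 2(v + w + z) + 1,
and v + w + z ∈ ℤ gives the required form.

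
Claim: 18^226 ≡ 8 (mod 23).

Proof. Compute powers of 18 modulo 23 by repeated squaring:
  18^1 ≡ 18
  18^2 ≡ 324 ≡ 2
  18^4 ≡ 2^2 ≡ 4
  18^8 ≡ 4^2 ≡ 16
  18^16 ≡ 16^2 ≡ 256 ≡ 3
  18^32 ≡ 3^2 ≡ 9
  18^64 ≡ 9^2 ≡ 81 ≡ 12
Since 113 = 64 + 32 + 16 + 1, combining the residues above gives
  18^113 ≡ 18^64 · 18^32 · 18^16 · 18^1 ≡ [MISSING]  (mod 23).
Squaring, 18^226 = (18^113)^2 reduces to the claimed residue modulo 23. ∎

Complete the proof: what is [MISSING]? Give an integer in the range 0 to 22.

13

18^64 · 18^32 · 18^16 · 18^1 ≡ 12 · 9 · 3 · 18 = 5832.
5832 mod 23 = 13, so 18^113 ≡ 13 (mod 23).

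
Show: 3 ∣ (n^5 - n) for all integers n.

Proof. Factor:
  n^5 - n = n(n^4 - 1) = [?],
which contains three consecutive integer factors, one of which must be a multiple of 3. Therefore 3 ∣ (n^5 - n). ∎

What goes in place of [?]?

(n - 1)n(n + 1)(n^2 + 1)

n^4 - 1 = (n^2 - 1)(n^2 + 1), and n^2 - 1 = (n-1)(n+1).
So n(n^4 - 1) = (n - 1)n(n + 1)(n^2 + 1).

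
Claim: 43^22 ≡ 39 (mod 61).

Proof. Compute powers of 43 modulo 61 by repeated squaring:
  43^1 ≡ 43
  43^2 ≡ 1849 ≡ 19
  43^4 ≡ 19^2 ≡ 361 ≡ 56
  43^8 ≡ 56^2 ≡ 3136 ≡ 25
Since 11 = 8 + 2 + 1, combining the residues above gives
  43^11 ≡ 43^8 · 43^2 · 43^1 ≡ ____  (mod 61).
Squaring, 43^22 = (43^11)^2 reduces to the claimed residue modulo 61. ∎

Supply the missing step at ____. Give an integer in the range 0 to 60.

51

Multiply the listed residues: 25 · 19 · 43 = 475 → 20425.
Reducing modulo 61: 20425 = 334·61 + 51, so 43^11 ≡ 51.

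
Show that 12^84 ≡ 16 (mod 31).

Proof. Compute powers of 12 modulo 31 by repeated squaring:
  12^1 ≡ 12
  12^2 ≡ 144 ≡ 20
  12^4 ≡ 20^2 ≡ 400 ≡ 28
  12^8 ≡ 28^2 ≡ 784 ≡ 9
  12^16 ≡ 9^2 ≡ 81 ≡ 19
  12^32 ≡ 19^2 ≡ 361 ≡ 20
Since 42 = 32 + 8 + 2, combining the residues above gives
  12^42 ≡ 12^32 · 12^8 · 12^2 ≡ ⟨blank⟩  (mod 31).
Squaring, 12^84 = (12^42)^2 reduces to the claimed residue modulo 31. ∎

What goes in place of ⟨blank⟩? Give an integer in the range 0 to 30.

12^32 · 12^8 · 12^2 ≡ 20 · 9 · 20 = 3600.
3600 mod 31 = 4, so 12^42 ≡ 4 (mod 31).

4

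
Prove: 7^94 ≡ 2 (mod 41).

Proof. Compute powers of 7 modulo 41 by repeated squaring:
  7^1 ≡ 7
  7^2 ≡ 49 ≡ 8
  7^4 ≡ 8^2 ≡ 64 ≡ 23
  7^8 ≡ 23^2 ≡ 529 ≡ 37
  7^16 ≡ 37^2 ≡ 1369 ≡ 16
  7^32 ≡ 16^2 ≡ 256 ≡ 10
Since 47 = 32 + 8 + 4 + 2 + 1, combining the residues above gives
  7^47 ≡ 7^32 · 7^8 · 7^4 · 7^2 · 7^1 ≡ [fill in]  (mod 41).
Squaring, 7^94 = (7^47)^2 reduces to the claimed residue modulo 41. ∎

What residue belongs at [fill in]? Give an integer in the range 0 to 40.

17

7^32 · 7^8 · 7^4 · 7^2 · 7^1 ≡ 10 · 37 · 23 · 8 · 7 = 476560.
476560 mod 41 = 17, so 7^47 ≡ 17 (mod 41).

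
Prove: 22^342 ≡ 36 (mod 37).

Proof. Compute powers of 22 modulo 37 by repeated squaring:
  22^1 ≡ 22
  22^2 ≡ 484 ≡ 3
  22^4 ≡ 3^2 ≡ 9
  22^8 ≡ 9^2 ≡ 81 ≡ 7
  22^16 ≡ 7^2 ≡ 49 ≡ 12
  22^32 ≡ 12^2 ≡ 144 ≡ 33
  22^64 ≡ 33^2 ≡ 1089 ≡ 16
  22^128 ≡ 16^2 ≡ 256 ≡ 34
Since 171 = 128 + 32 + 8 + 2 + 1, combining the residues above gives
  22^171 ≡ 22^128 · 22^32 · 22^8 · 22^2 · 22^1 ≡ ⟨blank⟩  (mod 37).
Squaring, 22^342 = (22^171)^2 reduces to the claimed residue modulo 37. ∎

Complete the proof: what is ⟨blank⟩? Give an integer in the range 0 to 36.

22^128 · 22^32 · 22^8 · 22^2 · 22^1 ≡ 34 · 33 · 7 · 3 · 22 = 518364.
518364 mod 37 = 31, so 22^171 ≡ 31 (mod 37).

31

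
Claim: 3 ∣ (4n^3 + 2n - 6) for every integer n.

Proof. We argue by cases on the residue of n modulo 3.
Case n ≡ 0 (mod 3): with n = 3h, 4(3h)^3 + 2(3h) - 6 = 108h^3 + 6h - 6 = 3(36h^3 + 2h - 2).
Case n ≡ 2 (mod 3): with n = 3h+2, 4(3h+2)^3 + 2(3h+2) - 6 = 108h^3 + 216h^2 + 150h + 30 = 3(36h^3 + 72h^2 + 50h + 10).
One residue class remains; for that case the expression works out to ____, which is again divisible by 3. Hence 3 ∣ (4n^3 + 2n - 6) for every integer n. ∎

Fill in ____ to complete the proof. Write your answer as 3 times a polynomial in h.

The residues treated are {0, 2}, so the missing case is n ≡ 1 (mod 3); write n = 3h+1.
Then 4(3h+1)^3 + 2(3h+1) - 6 = 108h^3 + 108h^2 + 42h = 3(36h^3 + 36h^2 + 14h).

3(36h^3 + 36h^2 + 14h)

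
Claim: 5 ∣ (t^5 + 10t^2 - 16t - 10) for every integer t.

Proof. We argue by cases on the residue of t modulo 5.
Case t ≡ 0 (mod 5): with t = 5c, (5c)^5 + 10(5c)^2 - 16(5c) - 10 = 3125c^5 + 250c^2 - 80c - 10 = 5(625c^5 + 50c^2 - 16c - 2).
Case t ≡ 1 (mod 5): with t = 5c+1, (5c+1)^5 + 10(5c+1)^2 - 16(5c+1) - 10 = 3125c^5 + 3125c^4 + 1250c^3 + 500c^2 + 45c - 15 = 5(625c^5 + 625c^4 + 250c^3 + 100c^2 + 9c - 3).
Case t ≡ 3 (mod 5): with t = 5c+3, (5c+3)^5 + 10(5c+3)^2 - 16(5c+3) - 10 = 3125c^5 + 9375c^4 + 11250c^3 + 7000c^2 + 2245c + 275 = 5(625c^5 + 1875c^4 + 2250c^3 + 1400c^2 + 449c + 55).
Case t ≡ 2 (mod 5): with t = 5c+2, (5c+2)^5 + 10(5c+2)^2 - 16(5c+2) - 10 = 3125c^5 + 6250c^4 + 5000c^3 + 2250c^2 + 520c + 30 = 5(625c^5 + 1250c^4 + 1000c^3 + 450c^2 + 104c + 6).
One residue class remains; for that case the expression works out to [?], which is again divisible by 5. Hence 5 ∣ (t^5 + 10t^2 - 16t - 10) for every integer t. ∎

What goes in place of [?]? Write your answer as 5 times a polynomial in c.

The residues treated are {0, 1, 3, 2}, so the missing case is t ≡ 4 (mod 5); write t = 5c+4.
Then (5c+4)^5 + 10(5c+4)^2 - 16(5c+4) - 10 = 3125c^5 + 12500c^4 + 20000c^3 + 16250c^2 + 6720c + 1110 = 5(625c^5 + 2500c^4 + 4000c^3 + 3250c^2 + 1344c + 222).

5(625c^5 + 2500c^4 + 4000c^3 + 3250c^2 + 1344c + 222)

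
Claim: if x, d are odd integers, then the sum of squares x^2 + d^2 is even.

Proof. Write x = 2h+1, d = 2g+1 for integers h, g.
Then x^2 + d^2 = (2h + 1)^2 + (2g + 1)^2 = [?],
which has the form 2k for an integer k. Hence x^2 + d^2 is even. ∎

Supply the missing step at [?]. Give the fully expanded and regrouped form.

(2h + 1)^2 + (2g + 1)^2 = 4g^2 + 4g + 4h^2 + 4h + 2
= 2(2g^2 + 2g + 2h^2 + 2h + 1).
Since 2g^2 + 2g + 2h^2 + 2h + 1 is an integer, the sum of squares is of the form 2k for an integer k.

2(2g^2 + 2g + 2h^2 + 2h + 1)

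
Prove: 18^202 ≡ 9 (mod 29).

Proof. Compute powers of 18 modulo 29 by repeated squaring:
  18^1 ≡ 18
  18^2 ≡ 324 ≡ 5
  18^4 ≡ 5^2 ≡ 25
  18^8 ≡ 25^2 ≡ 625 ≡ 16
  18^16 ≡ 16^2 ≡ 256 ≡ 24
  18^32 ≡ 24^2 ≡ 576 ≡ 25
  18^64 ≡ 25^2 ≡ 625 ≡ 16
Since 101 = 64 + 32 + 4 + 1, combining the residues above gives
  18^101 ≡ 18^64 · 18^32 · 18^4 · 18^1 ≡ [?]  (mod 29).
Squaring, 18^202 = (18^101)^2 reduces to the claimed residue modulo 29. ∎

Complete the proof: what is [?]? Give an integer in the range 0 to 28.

26

18^64 · 18^32 · 18^4 · 18^1 ≡ 16 · 25 · 25 · 18 = 180000.
180000 mod 29 = 26, so 18^101 ≡ 26 (mod 29).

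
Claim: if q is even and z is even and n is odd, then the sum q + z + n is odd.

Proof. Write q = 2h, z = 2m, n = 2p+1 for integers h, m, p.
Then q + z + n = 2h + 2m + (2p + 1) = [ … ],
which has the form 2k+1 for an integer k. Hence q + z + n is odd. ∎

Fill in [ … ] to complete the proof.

2h + 2m + (2p + 1) = 2h + 2m + 2p + 1
= 2(h + m + p) + 1.
Since h + m + p is an integer, the sum is of the form 2k+1 for an integer k.

2(h + m + p) + 1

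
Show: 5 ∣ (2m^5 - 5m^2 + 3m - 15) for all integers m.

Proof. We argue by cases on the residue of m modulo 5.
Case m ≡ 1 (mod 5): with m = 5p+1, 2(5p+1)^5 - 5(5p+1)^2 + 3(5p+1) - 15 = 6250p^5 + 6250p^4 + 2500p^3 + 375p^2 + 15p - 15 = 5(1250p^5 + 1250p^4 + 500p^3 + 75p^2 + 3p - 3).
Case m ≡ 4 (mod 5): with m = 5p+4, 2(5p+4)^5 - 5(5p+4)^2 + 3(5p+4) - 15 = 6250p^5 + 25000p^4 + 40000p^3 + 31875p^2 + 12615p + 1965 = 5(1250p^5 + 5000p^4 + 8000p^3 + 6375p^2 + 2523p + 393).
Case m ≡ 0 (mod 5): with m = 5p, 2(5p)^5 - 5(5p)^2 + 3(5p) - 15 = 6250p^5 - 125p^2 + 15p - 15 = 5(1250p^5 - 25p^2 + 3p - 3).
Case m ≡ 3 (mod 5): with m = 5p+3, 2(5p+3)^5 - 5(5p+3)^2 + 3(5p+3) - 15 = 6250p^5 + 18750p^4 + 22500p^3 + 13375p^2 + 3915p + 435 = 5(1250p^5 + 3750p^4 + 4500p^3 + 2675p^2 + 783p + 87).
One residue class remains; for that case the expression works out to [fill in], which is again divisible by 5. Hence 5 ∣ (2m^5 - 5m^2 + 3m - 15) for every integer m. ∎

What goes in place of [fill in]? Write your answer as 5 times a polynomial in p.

5(1250p^5 + 2500p^4 + 2000p^3 + 775p^2 + 143p + 7)

The residues treated are {1, 4, 0, 3}, so the missing case is m ≡ 2 (mod 5); write m = 5p+2.
Then 2(5p+2)^5 - 5(5p+2)^2 + 3(5p+2) - 15 = 6250p^5 + 12500p^4 + 10000p^3 + 3875p^2 + 715p + 35 = 5(1250p^5 + 2500p^4 + 2000p^3 + 775p^2 + 143p + 7).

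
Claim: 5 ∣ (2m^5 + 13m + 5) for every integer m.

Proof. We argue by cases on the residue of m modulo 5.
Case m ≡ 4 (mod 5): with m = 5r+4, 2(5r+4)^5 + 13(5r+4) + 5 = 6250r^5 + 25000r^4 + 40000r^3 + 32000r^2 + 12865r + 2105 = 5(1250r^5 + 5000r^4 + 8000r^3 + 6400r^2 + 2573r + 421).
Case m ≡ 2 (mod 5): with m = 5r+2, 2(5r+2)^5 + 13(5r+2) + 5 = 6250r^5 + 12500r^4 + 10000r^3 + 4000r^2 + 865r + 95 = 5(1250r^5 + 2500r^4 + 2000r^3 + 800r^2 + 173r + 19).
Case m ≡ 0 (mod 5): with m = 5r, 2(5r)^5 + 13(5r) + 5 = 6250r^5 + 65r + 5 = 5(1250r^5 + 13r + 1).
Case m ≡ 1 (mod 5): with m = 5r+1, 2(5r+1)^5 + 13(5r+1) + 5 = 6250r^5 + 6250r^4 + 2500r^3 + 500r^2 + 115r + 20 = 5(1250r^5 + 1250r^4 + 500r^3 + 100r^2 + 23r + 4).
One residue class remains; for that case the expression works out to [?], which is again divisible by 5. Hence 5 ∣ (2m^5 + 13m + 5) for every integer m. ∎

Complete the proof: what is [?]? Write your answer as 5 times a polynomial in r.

The residues treated are {4, 2, 0, 1}, so the missing case is m ≡ 3 (mod 5); write m = 5r+3.
Then 2(5r+3)^5 + 13(5r+3) + 5 = 6250r^5 + 18750r^4 + 22500r^3 + 13500r^2 + 4115r + 530 = 5(1250r^5 + 3750r^4 + 4500r^3 + 2700r^2 + 823r + 106).

5(1250r^5 + 3750r^4 + 4500r^3 + 2700r^2 + 823r + 106)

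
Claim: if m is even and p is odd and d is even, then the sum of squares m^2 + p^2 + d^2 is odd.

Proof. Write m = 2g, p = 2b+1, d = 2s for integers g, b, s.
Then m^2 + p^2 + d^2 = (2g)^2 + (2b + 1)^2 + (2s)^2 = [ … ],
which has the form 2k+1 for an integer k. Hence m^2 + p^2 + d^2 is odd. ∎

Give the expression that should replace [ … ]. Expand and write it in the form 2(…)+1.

(2g)^2 + (2b + 1)^2 + (2s)^2 = 4b^2 + 4b + 4g^2 + 4s^2 + 1
= 2(2b^2 + 2b + 2g^2 + 2s^2) + 1.
Since 2b^2 + 2b + 2g^2 + 2s^2 is an integer, the sum of squares is of the form 2k+1 for an integer k.

2(2b^2 + 2b + 2g^2 + 2s^2) + 1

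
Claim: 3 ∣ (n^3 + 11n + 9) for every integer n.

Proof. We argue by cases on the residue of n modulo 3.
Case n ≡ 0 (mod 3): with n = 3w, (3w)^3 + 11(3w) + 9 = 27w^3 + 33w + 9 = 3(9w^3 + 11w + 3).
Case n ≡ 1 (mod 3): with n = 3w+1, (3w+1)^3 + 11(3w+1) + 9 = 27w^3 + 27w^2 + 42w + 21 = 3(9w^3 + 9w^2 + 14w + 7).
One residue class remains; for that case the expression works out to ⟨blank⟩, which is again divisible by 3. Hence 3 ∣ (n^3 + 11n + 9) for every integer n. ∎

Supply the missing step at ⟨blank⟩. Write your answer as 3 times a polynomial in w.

3(9w^3 + 18w^2 + 23w + 13)

Only n ≡ 2 (mod 3) is unaccounted for. Put n = 3w+2:
(3w+2)^3 + 11(3w+2) + 9 expands to 27w^3 + 54w^2 + 69w + 39,
and factoring out 3 leaves 3(9w^3 + 18w^2 + 23w + 13).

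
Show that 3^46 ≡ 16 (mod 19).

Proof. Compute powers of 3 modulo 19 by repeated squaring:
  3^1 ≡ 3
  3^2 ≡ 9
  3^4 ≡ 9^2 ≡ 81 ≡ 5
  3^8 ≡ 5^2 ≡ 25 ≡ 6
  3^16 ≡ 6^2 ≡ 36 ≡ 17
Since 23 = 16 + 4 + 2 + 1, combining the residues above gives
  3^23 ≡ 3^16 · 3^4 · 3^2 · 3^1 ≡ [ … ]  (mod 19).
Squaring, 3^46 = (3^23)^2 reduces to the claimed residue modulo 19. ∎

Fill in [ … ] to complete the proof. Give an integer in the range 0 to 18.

3^16 · 3^4 · 3^2 · 3^1 ≡ 17 · 5 · 9 · 3 = 2295.
2295 mod 19 = 15, so 3^23 ≡ 15 (mod 19).

15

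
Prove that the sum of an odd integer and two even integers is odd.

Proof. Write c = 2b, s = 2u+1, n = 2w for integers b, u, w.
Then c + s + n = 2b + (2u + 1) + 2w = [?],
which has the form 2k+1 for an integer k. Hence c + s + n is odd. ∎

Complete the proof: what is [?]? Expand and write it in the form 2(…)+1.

2(b + u + w) + 1

2b + (2u + 1) + 2w = 2b + 2u + 2w + 1
= 2(b + u + w) + 1.
Since b + u + w is an integer, the sum is of the form 2k+1 for an integer k.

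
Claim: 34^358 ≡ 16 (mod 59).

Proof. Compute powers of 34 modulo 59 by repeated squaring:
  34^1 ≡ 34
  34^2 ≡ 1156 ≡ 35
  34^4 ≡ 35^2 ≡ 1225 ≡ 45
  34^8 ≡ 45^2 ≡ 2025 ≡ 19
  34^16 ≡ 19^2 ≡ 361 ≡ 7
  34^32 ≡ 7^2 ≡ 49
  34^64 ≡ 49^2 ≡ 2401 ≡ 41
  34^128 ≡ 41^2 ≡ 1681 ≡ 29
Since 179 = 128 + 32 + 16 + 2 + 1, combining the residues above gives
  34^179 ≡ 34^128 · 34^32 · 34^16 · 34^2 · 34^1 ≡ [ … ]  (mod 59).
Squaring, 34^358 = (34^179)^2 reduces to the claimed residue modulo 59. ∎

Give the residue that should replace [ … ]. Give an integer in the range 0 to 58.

55

34^128 · 34^32 · 34^16 · 34^2 · 34^1 ≡ 29 · 49 · 7 · 35 · 34 = 11836930.
11836930 mod 59 = 55, so 34^179 ≡ 55 (mod 59).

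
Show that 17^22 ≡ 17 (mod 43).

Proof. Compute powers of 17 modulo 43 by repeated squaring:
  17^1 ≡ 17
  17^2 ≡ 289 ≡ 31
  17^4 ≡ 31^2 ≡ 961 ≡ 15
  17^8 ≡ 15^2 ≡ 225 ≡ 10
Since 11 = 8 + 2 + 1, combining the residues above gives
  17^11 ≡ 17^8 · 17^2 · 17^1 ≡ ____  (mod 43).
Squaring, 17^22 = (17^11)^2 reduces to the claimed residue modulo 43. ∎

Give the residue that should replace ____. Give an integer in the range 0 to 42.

24

Multiply the listed residues: 10 · 31 · 17 = 310 → 5270.
Reducing modulo 43: 5270 = 122·43 + 24, so 17^11 ≡ 24.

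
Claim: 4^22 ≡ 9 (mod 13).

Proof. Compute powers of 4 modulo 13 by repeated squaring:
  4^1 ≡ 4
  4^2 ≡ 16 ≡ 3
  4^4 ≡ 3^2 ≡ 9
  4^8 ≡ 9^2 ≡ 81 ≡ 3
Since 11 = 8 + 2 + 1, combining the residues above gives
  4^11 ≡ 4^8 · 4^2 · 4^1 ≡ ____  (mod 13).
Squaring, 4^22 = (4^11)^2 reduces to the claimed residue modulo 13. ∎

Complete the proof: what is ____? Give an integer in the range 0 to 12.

Multiply the listed residues: 3 · 3 · 4 = 9 → 36.
Reducing modulo 13: 36 = 2·13 + 10, so 4^11 ≡ 10.

10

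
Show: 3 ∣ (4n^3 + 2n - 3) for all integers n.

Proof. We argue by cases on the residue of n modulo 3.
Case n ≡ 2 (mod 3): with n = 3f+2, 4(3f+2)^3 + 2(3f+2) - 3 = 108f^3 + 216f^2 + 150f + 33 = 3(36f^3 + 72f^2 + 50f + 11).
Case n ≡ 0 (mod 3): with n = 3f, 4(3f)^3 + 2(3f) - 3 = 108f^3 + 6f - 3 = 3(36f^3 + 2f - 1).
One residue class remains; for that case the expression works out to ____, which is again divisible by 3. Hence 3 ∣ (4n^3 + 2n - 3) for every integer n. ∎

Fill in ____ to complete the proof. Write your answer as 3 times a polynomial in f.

The residues treated are {2, 0}, so the missing case is n ≡ 1 (mod 3); write n = 3f+1.
Then 4(3f+1)^3 + 2(3f+1) - 3 = 108f^3 + 108f^2 + 42f + 3 = 3(36f^3 + 36f^2 + 14f + 1).

3(36f^3 + 36f^2 + 14f + 1)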